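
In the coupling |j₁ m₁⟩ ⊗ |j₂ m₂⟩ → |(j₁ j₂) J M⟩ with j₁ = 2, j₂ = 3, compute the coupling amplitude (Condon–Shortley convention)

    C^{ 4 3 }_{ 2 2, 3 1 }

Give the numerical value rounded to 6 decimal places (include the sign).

+0.707107  (= +√(1/2))

triangle: 1!×3!×5!/10! = 720/3628800
(j±m)!: 4!×0!×4!×2!×7!×1! = 5806080
prefactor² = (2J+1)×Δ×N² = 10368
  k=0: +1/(0!×1!×0!×4!×3!×1!) = 1/144
Σ = 1/144  ⇒  CG² = 10368×1/144² = 1/2
CG = +√(1/2) = +0.707107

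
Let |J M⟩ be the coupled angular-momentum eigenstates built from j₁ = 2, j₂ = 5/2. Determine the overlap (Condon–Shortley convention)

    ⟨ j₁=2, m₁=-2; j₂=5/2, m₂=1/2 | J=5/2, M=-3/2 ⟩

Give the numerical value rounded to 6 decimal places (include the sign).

triangle: 2!*2!*3!/8! = 24/40320
(j±m)!: 0!*4!*3!*2!*1!*4! = 6912
prefactor² = (2J+1)*Δ*N² = 864/35
  k=2: +1/(2!*0!*2!*1!*0!*2!) = 1/8
Σ = 1/8  ⇒  CG² = 864/35*1/8² = 27/70
CG = +√(27/70) = +0.621059

+0.621059  (= +√(27/70))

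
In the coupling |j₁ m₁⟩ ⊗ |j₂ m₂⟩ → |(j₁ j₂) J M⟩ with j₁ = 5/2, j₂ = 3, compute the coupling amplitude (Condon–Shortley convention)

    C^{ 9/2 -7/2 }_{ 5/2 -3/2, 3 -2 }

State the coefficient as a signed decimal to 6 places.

triangle: 1!*4!*5!/11! = 2880/39916800
(j±m)!: 1!*4!*1!*5!*1!*8! = 116121600
prefactor² = (2J+1)*Δ*N² = 921600/11
  k=0: +1/(0!*1!*4!*1!*0!*4!) = 1/576
  k=1: −1/(1!*0!*3!*0!*1!*5!) = -1/720
Σ = 1/2880  ⇒  CG² = 921600/11*1/2880² = 1/99
CG = +√(1/99) = +0.100504

+0.100504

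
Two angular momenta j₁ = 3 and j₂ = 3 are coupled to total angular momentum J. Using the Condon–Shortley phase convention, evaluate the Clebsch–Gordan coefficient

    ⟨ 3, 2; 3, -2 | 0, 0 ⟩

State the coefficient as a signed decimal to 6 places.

-0.377964  (= −√(1/7))

j₁+j₂−J=6  J+j₁−j₂=0  J−j₁+j₂=0  j₁+j₂+J+1=7
(j₁±m₁, j₂±m₂, J±M) = (5,1,1,5,0,0)
P² = 14400/7
sum k=1..1:
  [1] −1/120 = -1/120
S = -1/120
C² = P²·S² = 1/7 ; C = -0.377964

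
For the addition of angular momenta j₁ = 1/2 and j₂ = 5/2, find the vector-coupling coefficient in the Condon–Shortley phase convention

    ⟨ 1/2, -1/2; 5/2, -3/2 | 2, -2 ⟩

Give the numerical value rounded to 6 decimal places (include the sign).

−√(1/6) ≈ -0.408248

triangle: 1!×0!×4!/6! = 24/720
(j±m)!: 0!×1!×1!×4!×0!×4! = 576
prefactor² = (2J+1)×Δ×N² = 96
  k=1: −1/(1!×0!×0!×0!×0!×4!) = -1/24
Σ = -1/24  ⇒  CG² = 96×(-1/24)² = 1/6
CG = −√(1/6) = -0.408248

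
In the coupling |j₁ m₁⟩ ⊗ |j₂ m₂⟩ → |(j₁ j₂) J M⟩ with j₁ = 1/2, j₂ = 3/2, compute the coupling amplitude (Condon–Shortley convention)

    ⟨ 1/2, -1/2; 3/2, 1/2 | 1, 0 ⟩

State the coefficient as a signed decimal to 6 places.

j₁+j₂−J=1  J+j₁−j₂=0  J−j₁+j₂=2  j₁+j₂+J+1=4
(j₁±m₁, j₂±m₂, J±M) = (0,1,2,1,1,1)
P² = 1/2
sum k=1..1:
  [1] −1/1 = -1
S = -1
C² = P²·S² = 1/2 ; C = -0.707107

-0.707107  (= −√(1/2))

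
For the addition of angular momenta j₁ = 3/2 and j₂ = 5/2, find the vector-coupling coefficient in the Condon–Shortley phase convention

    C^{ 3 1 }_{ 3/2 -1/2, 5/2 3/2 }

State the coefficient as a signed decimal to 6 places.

√[7·1!2!4!/8! · 1!2!4!1!4!2!] = √(96/5)
  +(−1)^0/∏(0,1,2,4,0,0)! = 1/48  (running 1/48)
  +(−1)^1/∏(1,0,1,3,1,1)! = -1/6  (running -7/48)
⟨..|..⟩ = √(96/5)·(-7/48) = -0.639010

-0.639010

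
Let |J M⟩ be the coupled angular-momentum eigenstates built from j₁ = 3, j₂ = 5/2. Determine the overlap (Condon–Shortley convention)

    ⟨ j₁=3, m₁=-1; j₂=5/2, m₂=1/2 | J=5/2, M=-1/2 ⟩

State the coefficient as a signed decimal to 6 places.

+√(8/35) ≈ +0.478091

triangle: 3!×3!×2!/9! = 72/362880
(j±m)!: 2!×4!×3!×2!×2!×3! = 6912
prefactor² = (2J+1)×Δ×N² = 288/35
  k=1: −1/(1!×2!×3!×2!×0!×0!) = -1/24
  k=2: +1/(2!×1!×2!×1!×1!×1!) = 1/4
  k=3: −1/(3!×0!×1!×0!×2!×2!) = -1/24
Σ = 1/6  ⇒  CG² = 288/35×1/6² = 8/35
CG = +√(8/35) = +0.478091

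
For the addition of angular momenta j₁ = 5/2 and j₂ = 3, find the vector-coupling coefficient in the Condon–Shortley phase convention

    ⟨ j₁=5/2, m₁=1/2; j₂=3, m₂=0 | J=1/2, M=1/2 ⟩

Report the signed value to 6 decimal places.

√[2·5!0!1!/7! · 3!2!3!3!1!0!] = √(144/7)
  +(−1)^2/∏(2,3,0,1,0,0)! = 1/12  (running 1/12)
⟨..|..⟩ = √(144/7)·(1/12) = +0.377964

+0.377964  (= +√(1/7))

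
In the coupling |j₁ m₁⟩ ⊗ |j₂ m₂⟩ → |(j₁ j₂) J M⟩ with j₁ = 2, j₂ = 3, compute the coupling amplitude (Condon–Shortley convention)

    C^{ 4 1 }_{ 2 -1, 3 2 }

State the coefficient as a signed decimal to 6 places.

−√(7/20) = -0.591608

√[9·1!3!5!/10! · 1!3!5!1!5!3!] = √(6480/7)
  +(−1)^0/∏(0,1,3,5,0,0)! = 1/720  (running 1/720)
  +(−1)^1/∏(1,0,2,4,1,1)! = -1/48  (running -7/360)
⟨..|..⟩ = √(6480/7)·(-7/360) = -0.591608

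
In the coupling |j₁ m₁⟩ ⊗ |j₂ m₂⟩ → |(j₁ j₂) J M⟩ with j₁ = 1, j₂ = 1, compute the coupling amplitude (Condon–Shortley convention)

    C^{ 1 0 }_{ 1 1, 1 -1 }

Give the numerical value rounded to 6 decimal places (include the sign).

+0.707107

√[3·1!1!1!/4! · 2!0!0!2!1!1!] = √(1/2)
  +(−1)^0/∏(0,1,0,0,1,1)! = 1  (running 1)
⟨..|..⟩ = √(1/2)·(1) = +0.707107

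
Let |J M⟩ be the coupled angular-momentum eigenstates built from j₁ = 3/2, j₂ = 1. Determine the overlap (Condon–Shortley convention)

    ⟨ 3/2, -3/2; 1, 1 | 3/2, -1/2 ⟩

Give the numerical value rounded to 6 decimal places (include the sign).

−√(2/5) = -0.632456

√[4·1!2!1!/5! · 0!3!2!0!1!2!] = √(8/5)
  +(−1)^1/∏(1,0,2,1,0,0)! = -1/2  (running -1/2)
⟨..|..⟩ = √(8/5)·(-1/2) = -0.632456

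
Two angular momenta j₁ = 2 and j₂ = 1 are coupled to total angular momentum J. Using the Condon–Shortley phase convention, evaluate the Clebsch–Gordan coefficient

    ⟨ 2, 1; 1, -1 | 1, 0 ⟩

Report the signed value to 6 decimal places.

+√(3/10) ≈ +0.547723

j₁+j₂−J=2  J+j₁−j₂=2  J−j₁+j₂=0  j₁+j₂+J+1=5
(j₁±m₁, j₂±m₂, J±M) = (3,1,0,2,1,1)
P² = 6/5
sum k=0..0:
  [0] +1/2 = 1/2
S = 1/2
C² = P²·S² = 3/10 ; C = +0.547723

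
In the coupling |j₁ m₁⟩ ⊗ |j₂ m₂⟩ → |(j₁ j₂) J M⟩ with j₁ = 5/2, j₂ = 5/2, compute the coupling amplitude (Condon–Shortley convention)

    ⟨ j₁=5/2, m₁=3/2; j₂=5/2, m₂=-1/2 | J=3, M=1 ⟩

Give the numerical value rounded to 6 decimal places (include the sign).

+0.182574  (= +√(1/30))

j₁+j₂−J=2  J+j₁−j₂=3  J−j₁+j₂=3  j₁+j₂+J+1=9
(j₁±m₁, j₂±m₂, J±M) = (4,1,2,3,4,2)
P² = 96/5
sum k=0..1:
  [0] +1/8 = 1/8
  [1] −1/12 = -1/12
S = 1/24
C² = P²·S² = 1/30 ; C = +0.182574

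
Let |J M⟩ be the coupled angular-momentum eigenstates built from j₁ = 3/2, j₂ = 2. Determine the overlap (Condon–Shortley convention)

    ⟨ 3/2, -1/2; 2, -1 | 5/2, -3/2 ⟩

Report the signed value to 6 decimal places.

+√(1/35) = +0.169031

j₁+j₂−J=1  J+j₁−j₂=2  J−j₁+j₂=3  j₁+j₂+J+1=7
(j₁±m₁, j₂±m₂, J±M) = (1,2,1,3,1,4)
P² = 144/35
sum k=0..1:
  [0] +1/4 = 1/4
  [1] −1/6 = -1/6
S = 1/12
C² = P²·S² = 1/35 ; C = +0.169031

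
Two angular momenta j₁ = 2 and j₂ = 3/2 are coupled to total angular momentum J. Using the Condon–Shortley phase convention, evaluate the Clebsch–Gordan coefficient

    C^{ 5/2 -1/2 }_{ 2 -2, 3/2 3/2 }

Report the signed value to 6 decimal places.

√[6·1!3!2!/7! · 0!4!3!0!2!3!] = √(864/35)
  +(−1)^1/∏(1,0,3,2,0,0)! = -1/12  (running -1/12)
⟨..|..⟩ = √(864/35)·(-1/12) = -0.414039

−√(6/35) ≈ -0.414039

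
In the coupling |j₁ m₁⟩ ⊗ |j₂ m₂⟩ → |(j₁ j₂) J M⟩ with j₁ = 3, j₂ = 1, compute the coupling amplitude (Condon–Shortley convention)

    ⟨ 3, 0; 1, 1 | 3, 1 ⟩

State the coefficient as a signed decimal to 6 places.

−√(1/2) = -0.707107

j₁+j₂−J=1  J+j₁−j₂=5  J−j₁+j₂=1  j₁+j₂+J+1=8
(j₁±m₁, j₂±m₂, J±M) = (3,3,2,0,4,2)
P² = 72
sum k=1..1:
  [1] −1/12 = -1/12
S = -1/12
C² = P²·S² = 1/2 ; C = -0.707107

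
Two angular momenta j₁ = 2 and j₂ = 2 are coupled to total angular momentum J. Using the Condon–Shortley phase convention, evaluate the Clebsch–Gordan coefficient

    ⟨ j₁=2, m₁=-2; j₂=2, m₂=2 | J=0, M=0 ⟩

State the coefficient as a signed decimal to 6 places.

j₁+j₂−J=4  J+j₁−j₂=0  J−j₁+j₂=0  j₁+j₂+J+1=5
(j₁±m₁, j₂±m₂, J±M) = (0,4,4,0,0,0)
P² = 576/5
sum k=4..4:
  [4] +1/24 = 1/24
S = 1/24
C² = P²·S² = 1/5 ; C = +0.447214

+0.447214  (= +√(1/5))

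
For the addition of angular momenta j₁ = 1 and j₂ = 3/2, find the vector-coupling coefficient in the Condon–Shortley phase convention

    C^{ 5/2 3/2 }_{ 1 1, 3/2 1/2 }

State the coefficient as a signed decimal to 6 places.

+0.774597  (= +√(3/5))

j₁+j₂−J=0  J+j₁−j₂=2  J−j₁+j₂=3  j₁+j₂+J+1=6
(j₁±m₁, j₂±m₂, J±M) = (2,0,2,1,4,1)
P² = 48/5
sum k=0..0:
  [0] +1/4 = 1/4
S = 1/4
C² = P²·S² = 3/5 ; C = +0.774597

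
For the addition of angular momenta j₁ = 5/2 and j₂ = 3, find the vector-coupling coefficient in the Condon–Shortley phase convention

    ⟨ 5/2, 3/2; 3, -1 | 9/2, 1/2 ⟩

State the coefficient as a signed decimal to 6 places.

+√(35/99) ≈ +0.594588

j₁+j₂−J=1  J+j₁−j₂=4  J−j₁+j₂=5  j₁+j₂+J+1=11
(j₁±m₁, j₂±m₂, J±M) = (4,1,2,4,5,4)
P² = 184320/77
sum k=0..1:
  [0] +1/72 = 1/72
  [1] −1/576 = -1/576
S = 7/576
C² = P²·S² = 35/99 ; C = +0.594588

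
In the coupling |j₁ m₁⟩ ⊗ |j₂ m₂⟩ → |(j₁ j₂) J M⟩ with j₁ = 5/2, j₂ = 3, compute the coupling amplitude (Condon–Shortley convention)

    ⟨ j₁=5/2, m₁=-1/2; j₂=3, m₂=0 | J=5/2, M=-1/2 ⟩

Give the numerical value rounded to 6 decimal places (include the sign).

√[6·3!2!3!/9! · 2!3!3!3!2!3!] = √(216/35)
  +(−1)^1/∏(1,2,2,2,0,1)! = -1/8  (running -1/8)
  +(−1)^2/∏(2,1,1,1,1,2)! = 1/4  (running 1/8)
  +(−1)^3/∏(3,0,0,0,2,3)! = -1/72  (running 1/9)
⟨..|..⟩ = √(216/35)·(1/9) = +0.276026

+0.276026  (= +√(8/105))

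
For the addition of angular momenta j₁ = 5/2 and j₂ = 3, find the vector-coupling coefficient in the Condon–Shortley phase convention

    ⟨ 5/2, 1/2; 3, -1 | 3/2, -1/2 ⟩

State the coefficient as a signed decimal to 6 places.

-0.097590

j₁+j₂−J=4  J+j₁−j₂=1  J−j₁+j₂=2  j₁+j₂+J+1=8
(j₁±m₁, j₂±m₂, J±M) = (3,2,2,4,1,2)
P² = 192/35
sum k=1..2:
  [1] −1/6 = -1/6
  [2] +1/8 = 1/8
S = -1/24
C² = P²·S² = 1/105 ; C = -0.097590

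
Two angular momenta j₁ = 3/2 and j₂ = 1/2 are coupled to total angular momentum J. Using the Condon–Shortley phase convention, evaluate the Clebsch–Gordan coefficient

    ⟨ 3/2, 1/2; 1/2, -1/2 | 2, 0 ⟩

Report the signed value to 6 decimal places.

+0.707107  (= +√(1/2))

triangle: 0!·3!·1!/5! = 6/120
(j±m)!: 2!·1!·0!·1!·2!·2! = 8
prefactor² = (2J+1)·Δ·N² = 2
  k=0: +1/(0!·0!·1!·0!·2!·1!) = 1/2
Σ = 1/2  ⇒  CG² = 2·1/2² = 1/2
CG = +√(1/2) = +0.707107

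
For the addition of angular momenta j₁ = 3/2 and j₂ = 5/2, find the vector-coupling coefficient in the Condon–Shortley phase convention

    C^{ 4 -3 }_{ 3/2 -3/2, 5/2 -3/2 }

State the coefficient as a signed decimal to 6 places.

triangle: 0!×3!×5!/9! = 720/362880
(j±m)!: 0!×3!×1!×4!×1!×7! = 725760
prefactor² = (2J+1)×Δ×N² = 12960
  k=0: +1/(0!×0!×3!×1!×0!×4!) = 1/144
Σ = 1/144  ⇒  CG² = 12960×1/144² = 5/8
CG = +√(5/8) = +0.790569

+√(5/8) = +0.790569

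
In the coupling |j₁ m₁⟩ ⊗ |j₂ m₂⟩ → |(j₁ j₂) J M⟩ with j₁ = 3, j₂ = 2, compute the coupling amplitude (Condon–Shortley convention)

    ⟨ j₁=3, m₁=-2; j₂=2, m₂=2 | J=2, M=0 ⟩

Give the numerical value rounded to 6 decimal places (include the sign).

-0.597614  (= −√(5/14))

√[5·3!3!1!/8! · 1!5!4!0!2!2!] = √(360/7)
  +(−1)^3/∏(3,0,2,1,1,0)! = -1/12  (running -1/12)
⟨..|..⟩ = √(360/7)·(-1/12) = -0.597614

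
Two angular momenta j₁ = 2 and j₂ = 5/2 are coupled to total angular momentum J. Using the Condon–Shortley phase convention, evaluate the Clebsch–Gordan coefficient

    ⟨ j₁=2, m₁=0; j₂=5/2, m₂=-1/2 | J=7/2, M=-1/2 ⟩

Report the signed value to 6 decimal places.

triangle: 1!·3!·4!/9! = 144/362880
(j±m)!: 2!·2!·2!·3!·3!·4! = 6912
prefactor² = (2J+1)·Δ·N² = 768/35
  k=0: +1/(0!·1!·2!·2!·1!·2!) = 1/8
  k=1: −1/(1!·0!·1!·1!·2!·3!) = -1/12
Σ = 1/24  ⇒  CG² = 768/35·1/24² = 4/105
CG = +√(4/105) = +0.195180

+0.195180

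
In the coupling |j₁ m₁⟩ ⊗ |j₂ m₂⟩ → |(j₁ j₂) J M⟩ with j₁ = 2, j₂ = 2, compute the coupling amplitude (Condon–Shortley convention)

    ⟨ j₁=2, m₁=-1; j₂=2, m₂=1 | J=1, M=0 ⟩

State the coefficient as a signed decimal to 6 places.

triangle: 3!·1!·1!/6! = 6/720
(j±m)!: 1!·3!·3!·1!·1!·1! = 36
prefactor² = (2J+1)·Δ·N² = 9/10
  k=2: +1/(2!·1!·1!·1!·0!·0!) = 1/2
  k=3: −1/(3!·0!·0!·0!·1!·1!) = -1/6
Σ = 1/3  ⇒  CG² = 9/10·1/3² = 1/10
CG = +√(1/10) = +0.316228

+√(1/10) = +0.316228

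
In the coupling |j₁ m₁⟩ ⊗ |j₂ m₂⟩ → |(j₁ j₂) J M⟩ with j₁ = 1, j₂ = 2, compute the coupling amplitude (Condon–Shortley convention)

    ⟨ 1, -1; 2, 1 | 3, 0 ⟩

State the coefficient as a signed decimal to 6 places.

√[7·0!2!4!/7! · 0!2!3!1!3!3!] = √(144/5)
  +(−1)^0/∏(0,0,2,3,0,1)! = 1/12  (running 1/12)
⟨..|..⟩ = √(144/5)·(1/12) = +0.447214

+√(1/5) = +0.447214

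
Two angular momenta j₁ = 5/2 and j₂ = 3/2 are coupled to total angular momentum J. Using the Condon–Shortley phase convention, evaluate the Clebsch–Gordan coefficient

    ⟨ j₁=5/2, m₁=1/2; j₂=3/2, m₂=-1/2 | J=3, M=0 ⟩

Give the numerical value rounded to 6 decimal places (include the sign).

triangle: 1!×4!×2!/8! = 48/40320
(j±m)!: 3!×2!×1!×2!×3!×3! = 864
prefactor² = (2J+1)×Δ×N² = 36/5
  k=0: +1/(0!×1!×2!×1!×2!×1!) = 1/4
  k=1: −1/(1!×0!×1!×0!×3!×2!) = -1/12
Σ = 1/6  ⇒  CG² = 36/5×1/6² = 1/5
CG = +√(1/5) = +0.447214

+√(1/5) = +0.447214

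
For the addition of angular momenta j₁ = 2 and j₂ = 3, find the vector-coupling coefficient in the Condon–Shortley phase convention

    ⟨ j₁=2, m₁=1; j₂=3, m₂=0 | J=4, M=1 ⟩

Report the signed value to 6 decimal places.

√[9·1!3!5!/10! · 3!1!3!3!5!3!] = √(1944/7)
  +(−1)^0/∏(0,1,1,3,2,2)! = 1/24  (running 1/24)
  +(−1)^1/∏(1,0,0,2,3,3)! = -1/72  (running 1/36)
⟨..|..⟩ = √(1944/7)·(1/36) = +0.462910

+√(3/14) = +0.462910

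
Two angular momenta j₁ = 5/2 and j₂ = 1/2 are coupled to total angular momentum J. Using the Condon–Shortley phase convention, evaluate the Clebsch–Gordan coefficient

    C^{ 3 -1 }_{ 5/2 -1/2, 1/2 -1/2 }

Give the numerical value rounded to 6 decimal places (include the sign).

+√(2/3) ≈ +0.816497

triangle: 0!·5!·1!/7! = 120/5040
(j±m)!: 2!·3!·0!·1!·2!·4! = 576
prefactor² = (2J+1)·Δ·N² = 96
  k=0: +1/(0!·0!·3!·0!·2!·1!) = 1/12
Σ = 1/12  ⇒  CG² = 96·1/12² = 2/3
CG = +√(2/3) = +0.816497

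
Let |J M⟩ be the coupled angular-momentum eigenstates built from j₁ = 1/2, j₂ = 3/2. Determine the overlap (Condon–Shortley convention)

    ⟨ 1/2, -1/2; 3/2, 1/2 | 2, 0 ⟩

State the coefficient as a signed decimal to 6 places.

+0.707107

√[5·0!1!3!/5! · 0!1!2!1!2!2!] = √(2)
  +(−1)^0/∏(0,0,1,2,0,1)! = 1/2  (running 1/2)
⟨..|..⟩ = √(2)·(1/2) = +0.707107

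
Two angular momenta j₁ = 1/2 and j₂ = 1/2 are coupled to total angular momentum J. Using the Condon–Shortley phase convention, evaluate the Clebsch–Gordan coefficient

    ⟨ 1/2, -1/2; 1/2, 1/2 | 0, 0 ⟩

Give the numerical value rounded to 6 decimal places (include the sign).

√[1·1!0!0!/2! · 0!1!1!0!0!0!] = √(1/2)
  +(−1)^1/∏(1,0,0,0,0,0)! = -1  (running -1)
⟨..|..⟩ = √(1/2)·(-1) = -0.707107

-0.707107  (= −√(1/2))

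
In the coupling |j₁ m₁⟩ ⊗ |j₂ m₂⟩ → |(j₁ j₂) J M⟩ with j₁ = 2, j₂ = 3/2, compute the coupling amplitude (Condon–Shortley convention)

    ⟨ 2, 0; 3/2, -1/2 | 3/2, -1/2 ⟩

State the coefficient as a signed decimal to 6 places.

-0.447214

√[4·2!2!1!/6! · 2!2!1!2!1!2!] = √(16/45)
  +(−1)^0/∏(0,2,2,1,0,0)! = 1/4  (running 1/4)
  +(−1)^1/∏(1,1,1,0,1,1)! = -1  (running -3/4)
⟨..|..⟩ = √(16/45)·(-3/4) = -0.447214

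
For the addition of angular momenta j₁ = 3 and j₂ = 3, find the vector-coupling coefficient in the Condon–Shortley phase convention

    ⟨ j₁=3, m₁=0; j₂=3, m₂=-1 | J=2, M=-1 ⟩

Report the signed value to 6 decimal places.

j₁+j₂−J=4  J+j₁−j₂=2  J−j₁+j₂=2  j₁+j₂+J+1=9
(j₁±m₁, j₂±m₂, J±M) = (3,3,2,4,1,3)
P² = 96/7
sum k=1..2:
  [1] −1/12 = -1/12
  [2] +1/8 = 1/8
S = 1/24
C² = P²·S² = 1/42 ; C = +0.154303

+√(1/42) ≈ +0.154303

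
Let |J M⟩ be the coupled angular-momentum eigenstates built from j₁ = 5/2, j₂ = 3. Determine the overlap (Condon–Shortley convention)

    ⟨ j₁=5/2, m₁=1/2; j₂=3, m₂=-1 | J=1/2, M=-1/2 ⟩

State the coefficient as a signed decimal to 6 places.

j₁+j₂−J=5  J+j₁−j₂=0  J−j₁+j₂=1  j₁+j₂+J+1=7
(j₁±m₁, j₂±m₂, J±M) = (3,2,2,4,0,1)
P² = 192/7
sum k=2..2:
  [2] +1/12 = 1/12
S = 1/12
C² = P²·S² = 4/21 ; C = +0.436436

+0.436436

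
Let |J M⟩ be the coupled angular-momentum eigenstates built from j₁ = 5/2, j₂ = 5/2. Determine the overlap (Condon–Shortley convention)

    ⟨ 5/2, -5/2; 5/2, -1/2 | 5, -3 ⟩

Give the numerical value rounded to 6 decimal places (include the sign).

triangle: 0!*5!*5!/11! = 14400/39916800
(j±m)!: 0!*5!*2!*3!*2!*8! = 116121600
prefactor² = (2J+1)*Δ*N² = 460800
  k=0: +1/(0!*0!*5!*2!*0!*3!) = 1/1440
Σ = 1/1440  ⇒  CG² = 460800*1/1440² = 2/9
CG = +√(2/9) = +0.471405

+0.471405  (= +√(2/9))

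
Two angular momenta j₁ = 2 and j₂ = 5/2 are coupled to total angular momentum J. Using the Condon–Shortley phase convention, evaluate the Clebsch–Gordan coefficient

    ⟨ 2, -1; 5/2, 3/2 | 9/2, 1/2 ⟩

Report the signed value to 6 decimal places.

+0.398410  (= +√(10/63))

j₁+j₂−J=0  J+j₁−j₂=4  J−j₁+j₂=5  j₁+j₂+J+1=10
(j₁±m₁, j₂±m₂, J±M) = (1,3,4,1,5,4)
P² = 23040/7
sum k=0..0:
  [0] +1/144 = 1/144
S = 1/144
C² = P²·S² = 10/63 ; C = +0.398410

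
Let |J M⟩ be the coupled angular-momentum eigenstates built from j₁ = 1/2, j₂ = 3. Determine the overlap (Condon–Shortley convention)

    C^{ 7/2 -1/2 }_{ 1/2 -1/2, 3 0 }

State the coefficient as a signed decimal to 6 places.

√[8·0!1!6!/8! · 0!1!3!3!3!4!] = √(5184/7)
  +(−1)^0/∏(0,0,1,3,0,3)! = 1/36  (running 1/36)
⟨..|..⟩ = √(5184/7)·(1/36) = +0.755929

+√(4/7) ≈ +0.755929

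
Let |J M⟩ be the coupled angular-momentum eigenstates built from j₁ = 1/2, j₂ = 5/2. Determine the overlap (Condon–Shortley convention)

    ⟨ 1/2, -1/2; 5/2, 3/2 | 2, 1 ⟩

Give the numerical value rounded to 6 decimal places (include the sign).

−√(2/3) = -0.816497

triangle: 1!*0!*4!/6! = 24/720
(j±m)!: 0!*1!*4!*1!*3!*1! = 144
prefactor² = (2J+1)*Δ*N² = 24
  k=1: −1/(1!*0!*0!*3!*0!*1!) = -1/6
Σ = -1/6  ⇒  CG² = 24*(-1/6)² = 2/3
CG = −√(2/3) = -0.816497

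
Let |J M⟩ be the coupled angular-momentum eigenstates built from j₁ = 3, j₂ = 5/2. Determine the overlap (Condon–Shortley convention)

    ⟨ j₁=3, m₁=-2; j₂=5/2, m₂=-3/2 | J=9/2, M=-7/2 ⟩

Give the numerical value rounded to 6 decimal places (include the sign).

-0.100504

j₁+j₂−J=1  J+j₁−j₂=5  J−j₁+j₂=4  j₁+j₂+J+1=11
(j₁±m₁, j₂±m₂, J±M) = (1,5,1,4,1,8)
P² = 921600/11
sum k=0..1:
  [0] +1/720 = 1/720
  [1] −1/576 = -1/576
S = -1/2880
C² = P²·S² = 1/99 ; C = -0.100504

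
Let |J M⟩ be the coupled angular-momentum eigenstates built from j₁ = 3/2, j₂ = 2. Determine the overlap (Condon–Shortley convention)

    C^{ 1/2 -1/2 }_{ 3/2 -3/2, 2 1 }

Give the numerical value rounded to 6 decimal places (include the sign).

j₁+j₂−J=3  J+j₁−j₂=0  J−j₁+j₂=1  j₁+j₂+J+1=5
(j₁±m₁, j₂±m₂, J±M) = (0,3,3,1,0,1)
P² = 18/5
sum k=3..3:
  [3] −1/6 = -1/6
S = -1/6
C² = P²·S² = 1/10 ; C = -0.316228

-0.316228  (= −√(1/10))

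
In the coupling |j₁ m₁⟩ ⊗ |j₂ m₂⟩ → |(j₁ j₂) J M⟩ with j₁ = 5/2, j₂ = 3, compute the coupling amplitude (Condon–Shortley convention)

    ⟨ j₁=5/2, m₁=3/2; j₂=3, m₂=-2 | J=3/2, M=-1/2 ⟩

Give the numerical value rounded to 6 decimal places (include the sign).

−√(1/21) ≈ -0.218218

j₁+j₂−J=4  J+j₁−j₂=1  J−j₁+j₂=2  j₁+j₂+J+1=8
(j₁±m₁, j₂±m₂, J±M) = (4,1,1,5,1,2)
P² = 192/7
sum k=0..1:
  [0] +1/24 = 1/24
  [1] −1/12 = -1/12
S = -1/24
C² = P²·S² = 1/21 ; C = -0.218218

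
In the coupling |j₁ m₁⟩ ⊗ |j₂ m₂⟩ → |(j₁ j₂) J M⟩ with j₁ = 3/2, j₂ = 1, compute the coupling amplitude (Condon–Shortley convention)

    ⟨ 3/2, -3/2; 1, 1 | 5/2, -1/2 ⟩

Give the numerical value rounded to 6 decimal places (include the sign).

+0.316228

j₁+j₂−J=0  J+j₁−j₂=3  J−j₁+j₂=2  j₁+j₂+J+1=6
(j₁±m₁, j₂±m₂, J±M) = (0,3,2,0,2,3)
P² = 72/5
sum k=0..0:
  [0] +1/12 = 1/12
S = 1/12
C² = P²·S² = 1/10 ; C = +0.316228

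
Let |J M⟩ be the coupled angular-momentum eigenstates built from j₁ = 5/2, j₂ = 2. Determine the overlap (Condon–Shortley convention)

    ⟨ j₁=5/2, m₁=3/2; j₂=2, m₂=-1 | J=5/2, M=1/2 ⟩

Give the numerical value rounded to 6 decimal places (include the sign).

+0.414039

j₁+j₂−J=2  J+j₁−j₂=3  J−j₁+j₂=2  j₁+j₂+J+1=8
(j₁±m₁, j₂±m₂, J±M) = (4,1,1,3,3,2)
P² = 216/35
sum k=0..1:
  [0] +1/4 = 1/4
  [1] −1/12 = -1/12
S = 1/6
C² = P²·S² = 6/35 ; C = +0.414039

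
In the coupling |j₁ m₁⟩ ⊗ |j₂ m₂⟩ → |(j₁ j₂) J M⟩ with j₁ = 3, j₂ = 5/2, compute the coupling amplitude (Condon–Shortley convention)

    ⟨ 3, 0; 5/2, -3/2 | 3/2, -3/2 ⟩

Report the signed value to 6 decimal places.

−√(6/35) ≈ -0.414039

√[4·4!2!1!/8! · 3!3!1!4!0!3!] = √(864/35)
  +(−1)^1/∏(1,3,2,0,0,1)! = -1/12  (running -1/12)
⟨..|..⟩ = √(864/35)·(-1/12) = -0.414039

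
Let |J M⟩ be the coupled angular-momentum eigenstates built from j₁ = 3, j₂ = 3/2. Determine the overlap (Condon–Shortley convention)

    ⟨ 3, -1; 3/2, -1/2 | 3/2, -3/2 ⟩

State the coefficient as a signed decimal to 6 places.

j₁+j₂−J=3  J+j₁−j₂=3  J−j₁+j₂=0  j₁+j₂+J+1=7
(j₁±m₁, j₂±m₂, J±M) = (2,4,1,2,0,3)
P² = 576/35
sum k=1..1:
  [1] −1/12 = -1/12
S = -1/12
C² = P²·S² = 4/35 ; C = -0.338062

-0.338062  (= −√(4/35))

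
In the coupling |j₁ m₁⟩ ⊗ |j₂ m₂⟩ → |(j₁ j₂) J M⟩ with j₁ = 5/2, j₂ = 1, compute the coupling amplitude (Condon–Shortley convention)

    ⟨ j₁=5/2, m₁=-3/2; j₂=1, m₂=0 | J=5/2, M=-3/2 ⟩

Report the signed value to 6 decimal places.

-0.507093  (= −√(9/35))

√[6·1!4!1!/7! · 1!4!1!1!1!4!] = √(576/35)
  +(−1)^0/∏(0,1,4,1,0,0)! = 1/24  (running 1/24)
  +(−1)^1/∏(1,0,3,0,1,1)! = -1/6  (running -1/8)
⟨..|..⟩ = √(576/35)·(-1/8) = -0.507093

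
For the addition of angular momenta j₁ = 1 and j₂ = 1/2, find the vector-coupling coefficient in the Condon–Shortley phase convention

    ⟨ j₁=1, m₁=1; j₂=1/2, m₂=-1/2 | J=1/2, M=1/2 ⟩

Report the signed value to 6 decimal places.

+√(2/3) ≈ +0.816497

j₁+j₂−J=1  J+j₁−j₂=1  J−j₁+j₂=0  j₁+j₂+J+1=3
(j₁±m₁, j₂±m₂, J±M) = (2,0,0,1,1,0)
P² = 2/3
sum k=0..0:
  [0] +1/1 = 1
S = 1
C² = P²·S² = 2/3 ; C = +0.816497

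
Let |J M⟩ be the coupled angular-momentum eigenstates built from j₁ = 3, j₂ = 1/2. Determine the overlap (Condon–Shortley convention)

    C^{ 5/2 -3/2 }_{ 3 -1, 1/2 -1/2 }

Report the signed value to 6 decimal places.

+0.534522

triangle: 1!*5!*0!/7! = 120/5040
(j±m)!: 2!*4!*0!*1!*1!*4! = 1152
prefactor² = (2J+1)*Δ*N² = 1152/7
  k=0: +1/(0!*1!*4!*0!*1!*0!) = 1/24
Σ = 1/24  ⇒  CG² = 1152/7*1/24² = 2/7
CG = +√(2/7) = +0.534522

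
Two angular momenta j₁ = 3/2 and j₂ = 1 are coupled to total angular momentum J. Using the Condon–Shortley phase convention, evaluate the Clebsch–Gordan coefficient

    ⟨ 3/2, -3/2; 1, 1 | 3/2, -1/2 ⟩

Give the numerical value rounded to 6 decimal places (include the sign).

-0.632456

j₁+j₂−J=1  J+j₁−j₂=2  J−j₁+j₂=1  j₁+j₂+J+1=5
(j₁±m₁, j₂±m₂, J±M) = (0,3,2,0,1,2)
P² = 8/5
sum k=1..1:
  [1] −1/2 = -1/2
S = -1/2
C² = P²·S² = 2/5 ; C = -0.632456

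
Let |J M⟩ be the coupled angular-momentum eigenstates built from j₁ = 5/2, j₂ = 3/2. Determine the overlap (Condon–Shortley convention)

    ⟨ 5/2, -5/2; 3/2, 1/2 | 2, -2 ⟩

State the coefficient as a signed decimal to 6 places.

+√(10/21) = +0.690066

triangle: 2!·3!·1!/7! = 12/5040
(j±m)!: 0!·5!·2!·1!·0!·4! = 5760
prefactor² = (2J+1)·Δ·N² = 480/7
  k=2: +1/(2!·0!·3!·0!·0!·1!) = 1/12
Σ = 1/12  ⇒  CG² = 480/7·1/12² = 10/21
CG = +√(10/21) = +0.690066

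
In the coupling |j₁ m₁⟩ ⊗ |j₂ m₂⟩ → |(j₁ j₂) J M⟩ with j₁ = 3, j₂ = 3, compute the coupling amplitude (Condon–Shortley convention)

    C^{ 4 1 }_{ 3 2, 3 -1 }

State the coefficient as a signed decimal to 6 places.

j₁+j₂−J=2  J+j₁−j₂=4  J−j₁+j₂=4  j₁+j₂+J+1=11
(j₁±m₁, j₂±m₂, J±M) = (5,1,2,4,5,3)
P² = 82944/77
sum k=0..1:
  [0] +1/48 = 1/48
  [1] −1/144 = -1/144
S = 1/72
C² = P²·S² = 16/77 ; C = +0.455842

+0.455842  (= +√(16/77))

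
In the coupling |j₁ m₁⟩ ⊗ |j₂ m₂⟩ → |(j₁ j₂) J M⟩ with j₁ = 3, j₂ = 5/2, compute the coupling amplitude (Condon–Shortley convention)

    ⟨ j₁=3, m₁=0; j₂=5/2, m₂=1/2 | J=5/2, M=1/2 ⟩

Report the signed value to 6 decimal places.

+√(8/105) = +0.276026

√[6·3!3!2!/9! · 3!3!3!2!3!2!] = √(216/35)
  +(−1)^1/∏(1,2,2,2,1,0)! = -1/8  (running -1/8)
  +(−1)^2/∏(2,1,1,1,2,1)! = 1/4  (running 1/8)
  +(−1)^3/∏(3,0,0,0,3,2)! = -1/72  (running 1/9)
⟨..|..⟩ = √(216/35)·(1/9) = +0.276026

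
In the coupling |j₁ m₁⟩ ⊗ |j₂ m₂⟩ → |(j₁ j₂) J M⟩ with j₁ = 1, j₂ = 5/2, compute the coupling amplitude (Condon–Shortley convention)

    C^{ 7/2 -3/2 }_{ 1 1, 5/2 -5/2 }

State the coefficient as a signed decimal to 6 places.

+0.218218  (= +√(1/21))

triangle: 0!·2!·5!/8! = 240/40320
(j±m)!: 2!·0!·0!·5!·2!·5! = 57600
prefactor² = (2J+1)·Δ·N² = 19200/7
  k=0: +1/(0!·0!·0!·0!·2!·5!) = 1/240
Σ = 1/240  ⇒  CG² = 19200/7·1/240² = 1/21
CG = +√(1/21) = +0.218218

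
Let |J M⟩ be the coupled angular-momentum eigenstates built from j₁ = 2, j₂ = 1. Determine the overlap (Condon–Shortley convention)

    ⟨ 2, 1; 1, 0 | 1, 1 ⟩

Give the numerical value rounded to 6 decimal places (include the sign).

√[3·2!2!0!/5! · 3!1!1!1!2!0!] = √(6/5)
  +(−1)^1/∏(1,1,0,0,2,0)! = -1/2  (running -1/2)
⟨..|..⟩ = √(6/5)·(-1/2) = -0.547723

-0.547723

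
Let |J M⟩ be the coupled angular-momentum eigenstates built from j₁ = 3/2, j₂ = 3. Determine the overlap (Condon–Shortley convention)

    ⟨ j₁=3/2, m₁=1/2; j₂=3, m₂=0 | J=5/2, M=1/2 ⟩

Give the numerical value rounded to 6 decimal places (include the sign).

-0.414039  (= −√(6/35))

triangle: 2!×1!×4!/8! = 48/40320
(j±m)!: 2!×1!×3!×3!×3!×2! = 864
prefactor² = (2J+1)×Δ×N² = 216/35
  k=0: +1/(0!×2!×1!×3!×0!×1!) = 1/12
  k=1: −1/(1!×1!×0!×2!×1!×2!) = -1/4
Σ = -1/6  ⇒  CG² = 216/35×(-1/6)² = 6/35
CG = −√(6/35) = -0.414039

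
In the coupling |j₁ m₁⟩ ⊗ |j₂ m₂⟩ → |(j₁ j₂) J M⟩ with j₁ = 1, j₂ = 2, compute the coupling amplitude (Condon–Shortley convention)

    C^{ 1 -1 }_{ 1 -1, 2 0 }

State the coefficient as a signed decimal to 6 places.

+0.316228

√[3·2!0!2!/5! · 0!2!2!2!0!2!] = √(8/5)
  +(−1)^2/∏(2,0,0,0,0,2)! = 1/4  (running 1/4)
⟨..|..⟩ = √(8/5)·(1/4) = +0.316228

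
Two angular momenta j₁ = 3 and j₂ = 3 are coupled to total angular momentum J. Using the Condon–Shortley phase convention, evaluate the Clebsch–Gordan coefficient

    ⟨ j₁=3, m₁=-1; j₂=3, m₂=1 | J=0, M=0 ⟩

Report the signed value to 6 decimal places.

√[1·6!0!0!/7! · 2!4!4!2!0!0!] = √(2304/7)
  +(−1)^4/∏(4,2,0,0,0,0)! = 1/48  (running 1/48)
⟨..|..⟩ = √(2304/7)·(1/48) = +0.377964

+√(1/7) ≈ +0.377964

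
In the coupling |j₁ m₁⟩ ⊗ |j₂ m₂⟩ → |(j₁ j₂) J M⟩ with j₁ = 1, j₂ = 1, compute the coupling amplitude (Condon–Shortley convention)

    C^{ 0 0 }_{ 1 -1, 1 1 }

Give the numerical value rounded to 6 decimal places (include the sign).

j₁+j₂−J=2  J+j₁−j₂=0  J−j₁+j₂=0  j₁+j₂+J+1=3
(j₁±m₁, j₂±m₂, J±M) = (0,2,2,0,0,0)
P² = 4/3
sum k=2..2:
  [2] +1/2 = 1/2
S = 1/2
C² = P²·S² = 1/3 ; C = +0.577350

+0.577350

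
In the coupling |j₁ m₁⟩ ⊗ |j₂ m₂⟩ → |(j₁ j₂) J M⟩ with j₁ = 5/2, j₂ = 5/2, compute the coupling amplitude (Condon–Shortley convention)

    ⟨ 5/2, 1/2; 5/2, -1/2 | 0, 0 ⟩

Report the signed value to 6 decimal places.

j₁+j₂−J=5  J+j₁−j₂=0  J−j₁+j₂=0  j₁+j₂+J+1=6
(j₁±m₁, j₂±m₂, J±M) = (3,2,2,3,0,0)
P² = 24
sum k=2..2:
  [2] +1/12 = 1/12
S = 1/12
C² = P²·S² = 1/6 ; C = +0.408248

+√(1/6) = +0.408248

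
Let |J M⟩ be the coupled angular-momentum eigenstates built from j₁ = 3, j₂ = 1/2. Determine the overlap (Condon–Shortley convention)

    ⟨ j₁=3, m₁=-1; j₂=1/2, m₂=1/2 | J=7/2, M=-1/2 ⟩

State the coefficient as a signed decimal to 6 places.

+√(3/7) ≈ +0.654654

√[8·0!6!1!/8! · 2!4!1!0!3!4!] = √(6912/7)
  +(−1)^0/∏(0,0,4,1,2,0)! = 1/48  (running 1/48)
⟨..|..⟩ = √(6912/7)·(1/48) = +0.654654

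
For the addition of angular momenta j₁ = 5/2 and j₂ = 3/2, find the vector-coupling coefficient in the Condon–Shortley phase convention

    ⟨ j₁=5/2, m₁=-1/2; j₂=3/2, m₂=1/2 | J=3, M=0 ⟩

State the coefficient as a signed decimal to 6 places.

−√(1/5) ≈ -0.447214

triangle: 1!·4!·2!/8! = 48/40320
(j±m)!: 2!·3!·2!·1!·3!·3! = 864
prefactor² = (2J+1)·Δ·N² = 36/5
  k=0: +1/(0!·1!·3!·2!·1!·0!) = 1/12
  k=1: −1/(1!·0!·2!·1!·2!·1!) = -1/4
Σ = -1/6  ⇒  CG² = 36/5·(-1/6)² = 1/5
CG = −√(1/5) = -0.447214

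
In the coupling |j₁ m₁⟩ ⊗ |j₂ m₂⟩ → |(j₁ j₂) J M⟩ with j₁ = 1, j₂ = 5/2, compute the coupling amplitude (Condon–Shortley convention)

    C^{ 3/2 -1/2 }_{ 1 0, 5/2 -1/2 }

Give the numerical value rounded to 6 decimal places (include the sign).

√[4·2!0!3!/6! · 1!1!2!3!1!2!] = √(8/5)
  +(−1)^1/∏(1,1,0,1,0,2)! = -1/2  (running -1/2)
⟨..|..⟩ = √(8/5)·(-1/2) = -0.632456

−√(2/5) ≈ -0.632456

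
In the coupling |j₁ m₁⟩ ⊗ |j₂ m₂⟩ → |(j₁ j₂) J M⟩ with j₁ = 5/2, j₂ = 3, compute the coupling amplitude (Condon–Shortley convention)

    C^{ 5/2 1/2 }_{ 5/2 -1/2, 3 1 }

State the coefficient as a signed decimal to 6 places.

+0.478091

triangle: 3!×2!×3!/9! = 72/362880
(j±m)!: 2!×3!×4!×2!×3!×2! = 6912
prefactor² = (2J+1)×Δ×N² = 288/35
  k=1: −1/(1!×2!×2!×3!×0!×0!) = -1/24
  k=2: +1/(2!×1!×1!×2!×1!×1!) = 1/4
  k=3: −1/(3!×0!×0!×1!×2!×2!) = -1/24
Σ = 1/6  ⇒  CG² = 288/35×1/6² = 8/35
CG = +√(8/35) = +0.478091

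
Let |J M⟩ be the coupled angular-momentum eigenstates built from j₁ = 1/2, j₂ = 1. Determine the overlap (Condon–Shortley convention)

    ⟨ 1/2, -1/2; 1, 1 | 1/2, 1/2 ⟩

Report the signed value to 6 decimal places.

j₁+j₂−J=1  J+j₁−j₂=0  J−j₁+j₂=1  j₁+j₂+J+1=3
(j₁±m₁, j₂±m₂, J±M) = (0,1,2,0,1,0)
P² = 2/3
sum k=1..1:
  [1] −1/1 = -1
S = -1
C² = P²·S² = 2/3 ; C = -0.816497

-0.816497  (= −√(2/3))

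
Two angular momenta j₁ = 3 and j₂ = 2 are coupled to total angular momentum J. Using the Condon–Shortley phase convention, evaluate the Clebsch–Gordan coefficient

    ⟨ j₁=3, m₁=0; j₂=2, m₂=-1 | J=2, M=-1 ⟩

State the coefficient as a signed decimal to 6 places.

j₁+j₂−J=3  J+j₁−j₂=3  J−j₁+j₂=1  j₁+j₂+J+1=8
(j₁±m₁, j₂±m₂, J±M) = (3,3,1,3,1,3)
P² = 81/14
sum k=0..1:
  [0] +1/36 = 1/36
  [1] −1/4 = -1/4
S = -2/9
C² = P²·S² = 2/7 ; C = -0.534522

-0.534522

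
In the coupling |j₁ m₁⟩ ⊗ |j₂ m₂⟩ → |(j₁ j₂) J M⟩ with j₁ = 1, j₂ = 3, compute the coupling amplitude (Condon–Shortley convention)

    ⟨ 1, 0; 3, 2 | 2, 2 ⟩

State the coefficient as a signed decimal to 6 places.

j₁+j₂−J=2  J+j₁−j₂=0  J−j₁+j₂=4  j₁+j₂+J+1=7
(j₁±m₁, j₂±m₂, J±M) = (1,1,5,1,4,0)
P² = 960/7
sum k=1..1:
  [1] −1/24 = -1/24
S = -1/24
C² = P²·S² = 5/21 ; C = -0.487950

-0.487950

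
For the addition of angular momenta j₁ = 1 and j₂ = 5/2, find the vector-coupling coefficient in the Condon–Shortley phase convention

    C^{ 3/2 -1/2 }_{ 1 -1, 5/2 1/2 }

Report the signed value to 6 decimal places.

+√(1/5) ≈ +0.447214

triangle: 2!×0!×3!/6! = 12/720
(j±m)!: 0!×2!×3!×2!×1!×2! = 48
prefactor² = (2J+1)×Δ×N² = 16/5
  k=2: +1/(2!×0!×0!×1!×0!×2!) = 1/4
Σ = 1/4  ⇒  CG² = 16/5×1/4² = 1/5
CG = +√(1/5) = +0.447214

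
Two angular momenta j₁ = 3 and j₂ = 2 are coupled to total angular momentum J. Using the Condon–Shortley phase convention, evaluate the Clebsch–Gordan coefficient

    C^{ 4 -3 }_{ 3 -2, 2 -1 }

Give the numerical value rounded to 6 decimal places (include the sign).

−√(1/20) ≈ -0.223607

triangle: 1!·5!·3!/10! = 720/3628800
(j±m)!: 1!·5!·1!·3!·1!·7! = 3628800
prefactor² = (2J+1)·Δ·N² = 6480
  k=0: +1/(0!·1!·5!·1!·0!·2!) = 1/240
  k=1: −1/(1!·0!·4!·0!·1!·3!) = -1/144
Σ = -1/360  ⇒  CG² = 6480·(-1/360)² = 1/20
CG = −√(1/20) = -0.223607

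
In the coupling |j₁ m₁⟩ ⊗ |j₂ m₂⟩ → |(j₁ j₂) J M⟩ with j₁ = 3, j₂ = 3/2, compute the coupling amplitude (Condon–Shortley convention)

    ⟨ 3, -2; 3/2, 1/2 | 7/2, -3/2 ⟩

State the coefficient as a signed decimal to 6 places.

j₁+j₂−J=1  J+j₁−j₂=5  J−j₁+j₂=2  j₁+j₂+J+1=9
(j₁±m₁, j₂±m₂, J±M) = (1,5,2,1,2,5)
P² = 6400/21
sum k=0..1:
  [0] +1/240 = 1/240
  [1] −1/24 = -1/24
S = -3/80
C² = P²·S² = 3/7 ; C = -0.654654

−√(3/7) ≈ -0.654654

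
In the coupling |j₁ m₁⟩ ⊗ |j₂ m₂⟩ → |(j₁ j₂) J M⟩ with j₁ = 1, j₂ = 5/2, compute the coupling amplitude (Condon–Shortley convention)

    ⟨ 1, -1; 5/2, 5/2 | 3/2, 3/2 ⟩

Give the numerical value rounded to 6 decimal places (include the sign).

triangle: 2!×0!×3!/6! = 12/720
(j±m)!: 0!×2!×5!×0!×3!×0! = 1440
prefactor² = (2J+1)×Δ×N² = 96
  k=2: +1/(2!×0!×0!×3!×0!×0!) = 1/12
Σ = 1/12  ⇒  CG² = 96×1/12² = 2/3
CG = +√(2/3) = +0.816497

+0.816497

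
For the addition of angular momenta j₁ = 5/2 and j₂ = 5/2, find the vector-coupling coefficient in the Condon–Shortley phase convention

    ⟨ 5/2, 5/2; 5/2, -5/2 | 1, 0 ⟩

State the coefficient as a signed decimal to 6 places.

+0.597614  (= +√(5/14))

j₁+j₂−J=4  J+j₁−j₂=1  J−j₁+j₂=1  j₁+j₂+J+1=7
(j₁±m₁, j₂±m₂, J±M) = (5,0,0,5,1,1)
P² = 1440/7
sum k=0..0:
  [0] +1/24 = 1/24
S = 1/24
C² = P²·S² = 5/14 ; C = +0.597614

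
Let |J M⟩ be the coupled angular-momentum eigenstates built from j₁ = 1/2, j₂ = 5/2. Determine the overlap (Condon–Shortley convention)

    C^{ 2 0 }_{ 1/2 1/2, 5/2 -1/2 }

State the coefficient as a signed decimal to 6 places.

+√(1/2) = +0.707107

√[5·1!0!4!/6! · 1!0!2!3!2!2!] = √(8)
  +(−1)^0/∏(0,1,0,2,0,2)! = 1/4  (running 1/4)
⟨..|..⟩ = √(8)·(1/4) = +0.707107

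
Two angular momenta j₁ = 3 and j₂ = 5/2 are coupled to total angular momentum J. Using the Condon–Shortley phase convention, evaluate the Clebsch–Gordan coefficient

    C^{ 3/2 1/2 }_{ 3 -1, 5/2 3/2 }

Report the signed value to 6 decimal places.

√[4·4!2!1!/8! · 2!4!4!1!2!1!] = √(384/35)
  +(−1)^3/∏(3,1,1,1,1,0)! = -1/6  (running -1/6)
  +(−1)^4/∏(4,0,0,0,2,1)! = 1/48  (running -7/48)
⟨..|..⟩ = √(384/35)·(-7/48) = -0.483046

-0.483046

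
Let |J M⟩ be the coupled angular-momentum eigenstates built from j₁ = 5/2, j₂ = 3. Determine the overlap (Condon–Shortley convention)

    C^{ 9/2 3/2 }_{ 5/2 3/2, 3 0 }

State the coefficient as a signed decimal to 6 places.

√[10·1!4!5!/11! · 4!1!3!3!6!3!] = √(207360/77)
  +(−1)^0/∏(0,1,1,3,3,2)! = 1/72  (running 1/72)
  +(−1)^1/∏(1,0,0,2,4,3)! = -1/288  (running 1/96)
⟨..|..⟩ = √(207360/77)·(1/96) = +0.540562

+√(45/154) = +0.540562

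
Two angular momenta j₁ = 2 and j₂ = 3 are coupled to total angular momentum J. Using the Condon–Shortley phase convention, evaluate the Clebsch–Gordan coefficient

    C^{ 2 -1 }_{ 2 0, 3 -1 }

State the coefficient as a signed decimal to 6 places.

j₁+j₂−J=3  J+j₁−j₂=1  J−j₁+j₂=3  j₁+j₂+J+1=8
(j₁±m₁, j₂±m₂, J±M) = (2,2,2,4,1,3)
P² = 36/7
sum k=1..2:
  [1] −1/4 = -1/4
  [2] +1/12 = 1/12
S = -1/6
C² = P²·S² = 1/7 ; C = -0.377964

-0.377964  (= −√(1/7))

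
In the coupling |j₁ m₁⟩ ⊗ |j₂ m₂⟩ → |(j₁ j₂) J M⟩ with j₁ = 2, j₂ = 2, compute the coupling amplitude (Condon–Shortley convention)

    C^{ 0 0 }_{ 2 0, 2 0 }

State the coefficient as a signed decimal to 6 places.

j₁+j₂−J=4  J+j₁−j₂=0  J−j₁+j₂=0  j₁+j₂+J+1=5
(j₁±m₁, j₂±m₂, J±M) = (2,2,2,2,0,0)
P² = 16/5
sum k=2..2:
  [2] +1/4 = 1/4
S = 1/4
C² = P²·S² = 1/5 ; C = +0.447214

+0.447214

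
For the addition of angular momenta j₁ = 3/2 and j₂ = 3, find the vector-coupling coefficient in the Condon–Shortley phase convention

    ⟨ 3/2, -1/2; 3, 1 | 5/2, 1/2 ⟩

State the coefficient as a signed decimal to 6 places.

−√(1/70) ≈ -0.119523

triangle: 2!×1!×4!/8! = 48/40320
(j±m)!: 1!×2!×4!×2!×3!×2! = 1152
prefactor² = (2J+1)×Δ×N² = 288/35
  k=1: −1/(1!×1!×1!×3!×0!×1!) = -1/6
  k=2: +1/(2!×0!×0!×2!×1!×2!) = 1/8
Σ = -1/24  ⇒  CG² = 288/35×(-1/24)² = 1/70
CG = −√(1/70) = -0.119523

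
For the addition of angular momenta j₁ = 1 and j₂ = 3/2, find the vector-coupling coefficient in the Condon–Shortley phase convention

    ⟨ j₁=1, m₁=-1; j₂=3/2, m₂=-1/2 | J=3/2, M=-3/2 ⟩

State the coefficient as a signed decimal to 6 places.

−√(2/5) ≈ -0.632456

√[4·1!1!2!/5! · 0!2!1!2!0!3!] = √(8/5)
  +(−1)^1/∏(1,0,1,0,0,2)! = -1/2  (running -1/2)
⟨..|..⟩ = √(8/5)·(-1/2) = -0.632456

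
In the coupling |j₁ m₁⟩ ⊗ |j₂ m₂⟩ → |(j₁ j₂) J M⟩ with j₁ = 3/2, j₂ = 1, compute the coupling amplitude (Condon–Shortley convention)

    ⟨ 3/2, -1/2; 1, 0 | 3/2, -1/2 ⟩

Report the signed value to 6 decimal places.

−√(1/15) = -0.258199

j₁+j₂−J=1  J+j₁−j₂=2  J−j₁+j₂=1  j₁+j₂+J+1=5
(j₁±m₁, j₂±m₂, J±M) = (1,2,1,1,1,2)
P² = 4/15
sum k=0..1:
  [0] +1/2 = 1/2
  [1] −1/1 = -1
S = -1/2
C² = P²·S² = 1/15 ; C = -0.258199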